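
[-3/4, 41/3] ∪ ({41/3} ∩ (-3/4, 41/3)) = [-3/4, 41/3]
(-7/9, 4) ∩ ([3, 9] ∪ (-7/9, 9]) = (-7/9, 4)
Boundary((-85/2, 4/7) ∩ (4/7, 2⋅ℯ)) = ∅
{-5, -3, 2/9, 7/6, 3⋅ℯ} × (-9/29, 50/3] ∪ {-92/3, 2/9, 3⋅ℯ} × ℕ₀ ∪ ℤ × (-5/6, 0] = (ℤ × (-5/6, 0]) ∪ ({-92/3, 2/9, 3⋅ℯ} × ℕ₀) ∪ ({-5, -3, 2/9, 7/6, 3⋅ℯ} × (-9/29, 50/3])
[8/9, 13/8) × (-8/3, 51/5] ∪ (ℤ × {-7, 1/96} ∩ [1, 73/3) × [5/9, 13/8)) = [8/9, 13/8) × (-8/3, 51/5]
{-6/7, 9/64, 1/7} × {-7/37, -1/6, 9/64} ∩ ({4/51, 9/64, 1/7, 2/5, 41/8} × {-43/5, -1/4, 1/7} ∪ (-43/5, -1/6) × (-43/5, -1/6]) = {-6/7} × {-7/37, -1/6}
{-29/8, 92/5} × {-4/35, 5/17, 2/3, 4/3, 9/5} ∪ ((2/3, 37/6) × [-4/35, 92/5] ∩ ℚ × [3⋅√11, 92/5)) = ({-29/8, 92/5} × {-4/35, 5/17, 2/3, 4/3, 9/5}) ∪ ((ℚ ∩ (2/3, 37/6)) × [3⋅√11, 92/5))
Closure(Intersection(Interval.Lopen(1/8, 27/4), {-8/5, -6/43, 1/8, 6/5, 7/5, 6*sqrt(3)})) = {6/5, 7/5}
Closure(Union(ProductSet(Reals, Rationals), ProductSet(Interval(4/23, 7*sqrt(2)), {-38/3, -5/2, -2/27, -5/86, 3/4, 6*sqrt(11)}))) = ProductSet(Reals, Reals)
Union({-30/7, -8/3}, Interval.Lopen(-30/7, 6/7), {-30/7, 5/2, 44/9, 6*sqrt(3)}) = Union({5/2, 44/9, 6*sqrt(3)}, Interval(-30/7, 6/7))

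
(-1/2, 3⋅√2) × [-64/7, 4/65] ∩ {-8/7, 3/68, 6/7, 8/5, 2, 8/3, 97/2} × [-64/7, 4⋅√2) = {3/68, 6/7, 8/5, 2, 8/3} × [-64/7, 4/65]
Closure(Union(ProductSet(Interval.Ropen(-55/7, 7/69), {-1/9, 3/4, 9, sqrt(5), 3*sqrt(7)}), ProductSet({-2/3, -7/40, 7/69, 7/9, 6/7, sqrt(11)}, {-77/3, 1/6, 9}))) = Union(ProductSet({-2/3, -7/40, 7/69, 7/9, 6/7, sqrt(11)}, {-77/3, 1/6, 9}), ProductSet(Interval(-55/7, 7/69), {-1/9, 3/4, 9, sqrt(5), 3*sqrt(7)}))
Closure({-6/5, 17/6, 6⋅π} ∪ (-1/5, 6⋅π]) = {-6/5} ∪ [-1/5, 6⋅π]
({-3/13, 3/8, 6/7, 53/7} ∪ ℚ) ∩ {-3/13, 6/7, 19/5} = {-3/13, 6/7, 19/5}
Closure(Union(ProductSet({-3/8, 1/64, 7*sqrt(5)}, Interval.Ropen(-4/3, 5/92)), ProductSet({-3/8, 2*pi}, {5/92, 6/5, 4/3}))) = Union(ProductSet({-3/8, 2*pi}, {5/92, 6/5, 4/3}), ProductSet({-3/8, 1/64, 7*sqrt(5)}, Interval(-4/3, 5/92)))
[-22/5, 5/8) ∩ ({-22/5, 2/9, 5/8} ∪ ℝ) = [-22/5, 5/8)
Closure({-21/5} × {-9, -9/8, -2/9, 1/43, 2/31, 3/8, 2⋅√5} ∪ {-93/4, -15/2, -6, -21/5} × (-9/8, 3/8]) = ({-93/4, -15/2, -6, -21/5} × [-9/8, 3/8]) ∪ ({-21/5} × {-9, -9/8, -2/9, 1/43, 2/31, 3/8, 2⋅√5})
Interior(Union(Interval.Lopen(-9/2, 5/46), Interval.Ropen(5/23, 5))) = Union(Interval.open(-9/2, 5/46), Interval.open(5/23, 5))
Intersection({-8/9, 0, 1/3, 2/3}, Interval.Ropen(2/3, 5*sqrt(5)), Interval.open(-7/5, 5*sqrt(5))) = {2/3}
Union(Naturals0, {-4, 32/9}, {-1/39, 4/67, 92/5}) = Union({-4, -1/39, 4/67, 32/9, 92/5}, Naturals0)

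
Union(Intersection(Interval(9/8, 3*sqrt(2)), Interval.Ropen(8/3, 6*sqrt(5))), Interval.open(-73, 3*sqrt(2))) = Interval.Lopen(-73, 3*sqrt(2))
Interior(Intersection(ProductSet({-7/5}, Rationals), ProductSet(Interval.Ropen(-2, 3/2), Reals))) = EmptySet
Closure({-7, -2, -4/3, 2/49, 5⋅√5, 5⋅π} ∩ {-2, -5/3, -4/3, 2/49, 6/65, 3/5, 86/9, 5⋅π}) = {-2, -4/3, 2/49, 5⋅π}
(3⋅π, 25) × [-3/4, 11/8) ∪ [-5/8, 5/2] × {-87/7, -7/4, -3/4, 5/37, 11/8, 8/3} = ([-5/8, 5/2] × {-87/7, -7/4, -3/4, 5/37, 11/8, 8/3}) ∪ ((3⋅π, 25) × [-3/4, 11/8))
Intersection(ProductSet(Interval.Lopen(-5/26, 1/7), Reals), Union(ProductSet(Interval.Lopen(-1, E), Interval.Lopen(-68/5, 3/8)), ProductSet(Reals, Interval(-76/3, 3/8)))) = ProductSet(Interval.Lopen(-5/26, 1/7), Interval(-76/3, 3/8))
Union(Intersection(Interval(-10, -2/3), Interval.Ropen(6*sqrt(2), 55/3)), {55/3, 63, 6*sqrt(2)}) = {55/3, 63, 6*sqrt(2)}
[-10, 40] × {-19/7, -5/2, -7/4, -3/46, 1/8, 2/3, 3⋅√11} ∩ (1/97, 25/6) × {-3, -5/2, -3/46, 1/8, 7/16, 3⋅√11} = (1/97, 25/6) × {-5/2, -3/46, 1/8, 3⋅√11}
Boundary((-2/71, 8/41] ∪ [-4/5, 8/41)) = {-4/5, 8/41}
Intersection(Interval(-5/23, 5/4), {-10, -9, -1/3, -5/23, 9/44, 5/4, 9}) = {-5/23, 9/44, 5/4}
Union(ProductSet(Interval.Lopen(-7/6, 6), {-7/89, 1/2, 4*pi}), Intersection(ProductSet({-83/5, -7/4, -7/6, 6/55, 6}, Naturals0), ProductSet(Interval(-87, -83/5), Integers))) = Union(ProductSet({-83/5}, Naturals0), ProductSet(Interval.Lopen(-7/6, 6), {-7/89, 1/2, 4*pi}))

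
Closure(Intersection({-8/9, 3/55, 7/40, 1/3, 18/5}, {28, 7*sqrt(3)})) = EmptySet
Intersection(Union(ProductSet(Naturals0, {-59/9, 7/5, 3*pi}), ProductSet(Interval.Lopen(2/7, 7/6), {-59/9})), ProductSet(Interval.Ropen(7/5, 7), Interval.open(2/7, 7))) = ProductSet(Range(2, 7, 1), {7/5})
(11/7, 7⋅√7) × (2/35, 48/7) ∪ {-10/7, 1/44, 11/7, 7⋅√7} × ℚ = ({-10/7, 1/44, 11/7, 7⋅√7} × ℚ) ∪ ((11/7, 7⋅√7) × (2/35, 48/7))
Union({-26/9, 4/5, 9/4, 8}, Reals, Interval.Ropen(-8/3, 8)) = Interval(-oo, oo)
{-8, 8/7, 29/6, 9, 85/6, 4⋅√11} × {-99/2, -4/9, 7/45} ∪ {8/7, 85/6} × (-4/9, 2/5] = ({8/7, 85/6} × (-4/9, 2/5]) ∪ ({-8, 8/7, 29/6, 9, 85/6, 4⋅√11} × {-99/2, -4/9, 7/45})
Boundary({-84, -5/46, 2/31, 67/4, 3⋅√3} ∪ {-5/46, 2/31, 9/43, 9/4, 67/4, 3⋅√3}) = {-84, -5/46, 2/31, 9/43, 9/4, 67/4, 3⋅√3}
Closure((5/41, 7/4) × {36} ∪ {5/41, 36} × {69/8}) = ({5/41, 36} × {69/8}) ∪ ([5/41, 7/4] × {36})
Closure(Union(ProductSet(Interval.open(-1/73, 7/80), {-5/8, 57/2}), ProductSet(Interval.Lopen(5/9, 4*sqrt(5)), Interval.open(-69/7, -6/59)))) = Union(ProductSet({5/9, 4*sqrt(5)}, Interval(-69/7, -6/59)), ProductSet(Interval(-1/73, 7/80), {-5/8, 57/2}), ProductSet(Interval(5/9, 4*sqrt(5)), {-69/7, -6/59}), ProductSet(Interval.Lopen(5/9, 4*sqrt(5)), Interval.open(-69/7, -6/59)))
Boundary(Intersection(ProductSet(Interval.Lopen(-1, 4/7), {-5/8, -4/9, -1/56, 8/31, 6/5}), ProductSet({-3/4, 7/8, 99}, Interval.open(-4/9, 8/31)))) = ProductSet({-3/4}, {-1/56})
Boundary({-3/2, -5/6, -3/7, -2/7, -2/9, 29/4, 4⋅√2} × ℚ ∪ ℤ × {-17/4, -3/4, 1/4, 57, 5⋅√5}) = (ℤ × {-17/4, -3/4, 1/4, 57, 5⋅√5}) ∪ ({-3/2, -5/6, -3/7, -2/7, -2/9, 29/4, 4⋅√2} × ℝ)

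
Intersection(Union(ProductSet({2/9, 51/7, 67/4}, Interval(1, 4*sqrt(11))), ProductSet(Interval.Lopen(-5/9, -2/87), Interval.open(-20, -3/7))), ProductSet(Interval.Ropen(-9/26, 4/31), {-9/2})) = ProductSet(Interval(-9/26, -2/87), {-9/2})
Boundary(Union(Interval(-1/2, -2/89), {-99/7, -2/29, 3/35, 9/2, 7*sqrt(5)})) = {-99/7, -1/2, -2/89, 3/35, 9/2, 7*sqrt(5)}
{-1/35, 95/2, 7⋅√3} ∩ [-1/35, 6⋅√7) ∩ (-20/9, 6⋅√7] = {-1/35, 7⋅√3}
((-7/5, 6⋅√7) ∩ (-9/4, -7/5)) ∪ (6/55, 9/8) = (6/55, 9/8)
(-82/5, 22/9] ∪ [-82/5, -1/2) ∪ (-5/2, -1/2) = [-82/5, 22/9]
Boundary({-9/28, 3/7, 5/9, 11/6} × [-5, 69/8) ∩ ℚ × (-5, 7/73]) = {-9/28, 3/7, 5/9, 11/6} × [-5, 7/73]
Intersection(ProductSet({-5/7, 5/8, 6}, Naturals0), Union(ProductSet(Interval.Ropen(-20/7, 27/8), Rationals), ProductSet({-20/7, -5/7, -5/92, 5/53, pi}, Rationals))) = ProductSet({-5/7, 5/8}, Naturals0)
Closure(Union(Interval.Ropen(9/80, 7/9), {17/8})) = Union({17/8}, Interval(9/80, 7/9))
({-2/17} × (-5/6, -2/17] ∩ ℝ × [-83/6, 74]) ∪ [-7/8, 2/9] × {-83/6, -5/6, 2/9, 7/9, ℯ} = ({-2/17} × (-5/6, -2/17]) ∪ ([-7/8, 2/9] × {-83/6, -5/6, 2/9, 7/9, ℯ})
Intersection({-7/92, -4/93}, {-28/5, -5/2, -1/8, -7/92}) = {-7/92}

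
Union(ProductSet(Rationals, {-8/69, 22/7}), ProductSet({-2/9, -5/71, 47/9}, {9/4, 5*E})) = Union(ProductSet({-2/9, -5/71, 47/9}, {9/4, 5*E}), ProductSet(Rationals, {-8/69, 22/7}))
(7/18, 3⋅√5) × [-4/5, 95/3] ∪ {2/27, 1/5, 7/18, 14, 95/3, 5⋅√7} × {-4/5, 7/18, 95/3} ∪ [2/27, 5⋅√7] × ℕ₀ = ([2/27, 5⋅√7] × ℕ₀) ∪ ((7/18, 3⋅√5) × [-4/5, 95/3]) ∪ ({2/27, 1/5, 7/18, 14, 95/3, 5⋅√7} × {-4/5, 7/18, 95/3})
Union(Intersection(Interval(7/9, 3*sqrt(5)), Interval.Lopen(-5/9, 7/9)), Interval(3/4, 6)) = Interval(3/4, 6)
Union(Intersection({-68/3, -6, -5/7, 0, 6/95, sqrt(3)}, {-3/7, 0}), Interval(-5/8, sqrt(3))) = Interval(-5/8, sqrt(3))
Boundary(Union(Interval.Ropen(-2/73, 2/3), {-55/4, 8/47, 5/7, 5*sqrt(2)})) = {-55/4, -2/73, 2/3, 5/7, 5*sqrt(2)}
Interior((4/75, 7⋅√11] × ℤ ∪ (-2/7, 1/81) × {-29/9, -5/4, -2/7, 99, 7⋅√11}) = ∅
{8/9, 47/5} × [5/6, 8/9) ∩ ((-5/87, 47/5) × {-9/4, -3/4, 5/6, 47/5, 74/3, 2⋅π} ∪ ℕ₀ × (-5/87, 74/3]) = {8/9} × {5/6}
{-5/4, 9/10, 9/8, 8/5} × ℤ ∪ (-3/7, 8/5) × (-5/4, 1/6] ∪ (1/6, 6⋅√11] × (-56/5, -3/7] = ({-5/4, 9/10, 9/8, 8/5} × ℤ) ∪ ((-3/7, 8/5) × (-5/4, 1/6]) ∪ ((1/6, 6⋅√11] × (-56/5, -3/7])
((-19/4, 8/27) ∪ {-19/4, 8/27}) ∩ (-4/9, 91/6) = (-4/9, 8/27]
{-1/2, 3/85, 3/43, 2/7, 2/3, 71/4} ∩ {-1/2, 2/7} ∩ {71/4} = ∅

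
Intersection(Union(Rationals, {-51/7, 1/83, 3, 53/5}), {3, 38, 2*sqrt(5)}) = {3, 38}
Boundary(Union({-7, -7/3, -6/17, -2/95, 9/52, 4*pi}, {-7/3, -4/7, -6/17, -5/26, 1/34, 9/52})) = {-7, -7/3, -4/7, -6/17, -5/26, -2/95, 1/34, 9/52, 4*pi}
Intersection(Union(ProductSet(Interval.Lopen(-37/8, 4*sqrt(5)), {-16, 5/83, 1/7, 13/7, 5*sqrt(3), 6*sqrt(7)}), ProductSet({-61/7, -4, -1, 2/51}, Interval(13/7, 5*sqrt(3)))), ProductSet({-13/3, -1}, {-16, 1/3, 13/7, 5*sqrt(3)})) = ProductSet({-13/3, -1}, {-16, 13/7, 5*sqrt(3)})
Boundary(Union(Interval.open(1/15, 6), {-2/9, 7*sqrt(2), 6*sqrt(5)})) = {-2/9, 1/15, 6, 7*sqrt(2), 6*sqrt(5)}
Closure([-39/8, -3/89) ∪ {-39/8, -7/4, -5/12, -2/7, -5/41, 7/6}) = [-39/8, -3/89] ∪ {7/6}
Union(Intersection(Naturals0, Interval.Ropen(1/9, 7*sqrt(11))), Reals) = Union(Range(1, 24, 1), Reals)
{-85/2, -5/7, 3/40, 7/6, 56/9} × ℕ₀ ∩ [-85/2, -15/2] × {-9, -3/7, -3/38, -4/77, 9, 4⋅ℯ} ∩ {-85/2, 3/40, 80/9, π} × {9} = {-85/2} × {9}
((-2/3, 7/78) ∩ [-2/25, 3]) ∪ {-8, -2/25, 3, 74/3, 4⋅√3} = {-8, 3, 74/3, 4⋅√3} ∪ [-2/25, 7/78)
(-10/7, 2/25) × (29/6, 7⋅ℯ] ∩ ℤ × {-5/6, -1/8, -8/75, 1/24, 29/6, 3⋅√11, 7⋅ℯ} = {-1, 0} × {3⋅√11, 7⋅ℯ}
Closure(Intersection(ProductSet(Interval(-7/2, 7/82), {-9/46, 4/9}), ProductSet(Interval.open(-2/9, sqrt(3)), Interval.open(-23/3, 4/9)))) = ProductSet(Interval(-2/9, 7/82), {-9/46})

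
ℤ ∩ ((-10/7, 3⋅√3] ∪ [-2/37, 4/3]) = {-1, 0, …, 5}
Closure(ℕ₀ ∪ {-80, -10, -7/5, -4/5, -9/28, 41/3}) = {-80, -10, -7/5, -4/5, -9/28, 41/3} ∪ ℕ₀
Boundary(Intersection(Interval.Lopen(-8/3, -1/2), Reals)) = {-8/3, -1/2}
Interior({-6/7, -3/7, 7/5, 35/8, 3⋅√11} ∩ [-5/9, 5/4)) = ∅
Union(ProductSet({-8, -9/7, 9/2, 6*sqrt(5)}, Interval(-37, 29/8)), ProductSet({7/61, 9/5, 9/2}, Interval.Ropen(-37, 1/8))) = Union(ProductSet({7/61, 9/5, 9/2}, Interval.Ropen(-37, 1/8)), ProductSet({-8, -9/7, 9/2, 6*sqrt(5)}, Interval(-37, 29/8)))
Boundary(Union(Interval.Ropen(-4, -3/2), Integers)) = Union(Complement(Integers, Interval.open(-4, -3/2)), {-3/2})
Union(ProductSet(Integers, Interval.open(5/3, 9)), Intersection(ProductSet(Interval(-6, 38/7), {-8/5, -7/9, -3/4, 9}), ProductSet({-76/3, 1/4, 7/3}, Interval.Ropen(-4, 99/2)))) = Union(ProductSet({1/4, 7/3}, {-8/5, -7/9, -3/4, 9}), ProductSet(Integers, Interval.open(5/3, 9)))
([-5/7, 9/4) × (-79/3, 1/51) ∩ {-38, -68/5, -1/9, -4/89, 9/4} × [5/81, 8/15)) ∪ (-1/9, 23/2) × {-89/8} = (-1/9, 23/2) × {-89/8}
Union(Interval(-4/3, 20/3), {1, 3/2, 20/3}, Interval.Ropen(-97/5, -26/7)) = Union(Interval.Ropen(-97/5, -26/7), Interval(-4/3, 20/3))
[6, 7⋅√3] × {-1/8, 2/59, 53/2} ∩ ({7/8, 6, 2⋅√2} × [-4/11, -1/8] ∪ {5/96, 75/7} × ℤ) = {6} × {-1/8}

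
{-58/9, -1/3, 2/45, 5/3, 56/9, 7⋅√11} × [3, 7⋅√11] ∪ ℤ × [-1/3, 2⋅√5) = (ℤ × [-1/3, 2⋅√5)) ∪ ({-58/9, -1/3, 2/45, 5/3, 56/9, 7⋅√11} × [3, 7⋅√11])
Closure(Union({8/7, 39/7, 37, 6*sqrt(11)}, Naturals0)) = Union({8/7, 39/7, 6*sqrt(11)}, Naturals0)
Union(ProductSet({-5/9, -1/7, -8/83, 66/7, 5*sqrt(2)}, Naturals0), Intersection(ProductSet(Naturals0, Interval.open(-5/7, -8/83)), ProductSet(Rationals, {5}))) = ProductSet({-5/9, -1/7, -8/83, 66/7, 5*sqrt(2)}, Naturals0)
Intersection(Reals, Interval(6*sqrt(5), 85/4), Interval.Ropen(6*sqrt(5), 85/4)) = Interval.Ropen(6*sqrt(5), 85/4)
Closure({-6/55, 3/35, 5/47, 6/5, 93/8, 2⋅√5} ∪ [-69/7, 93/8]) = [-69/7, 93/8]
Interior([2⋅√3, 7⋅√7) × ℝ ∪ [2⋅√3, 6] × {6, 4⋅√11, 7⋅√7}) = (2⋅√3, 7⋅√7) × ℝ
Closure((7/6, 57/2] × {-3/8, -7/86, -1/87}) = [7/6, 57/2] × {-3/8, -7/86, -1/87}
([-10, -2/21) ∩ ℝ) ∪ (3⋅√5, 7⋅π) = [-10, -2/21) ∪ (3⋅√5, 7⋅π)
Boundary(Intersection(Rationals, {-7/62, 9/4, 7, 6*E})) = {-7/62, 9/4, 7}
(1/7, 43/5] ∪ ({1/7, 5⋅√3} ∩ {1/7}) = [1/7, 43/5]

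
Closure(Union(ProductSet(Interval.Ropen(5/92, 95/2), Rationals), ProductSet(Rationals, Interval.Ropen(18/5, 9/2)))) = Union(ProductSet(Interval(5/92, 95/2), Reals), ProductSet(Reals, Interval(18/5, 9/2)))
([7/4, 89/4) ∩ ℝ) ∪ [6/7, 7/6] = [6/7, 7/6] ∪ [7/4, 89/4)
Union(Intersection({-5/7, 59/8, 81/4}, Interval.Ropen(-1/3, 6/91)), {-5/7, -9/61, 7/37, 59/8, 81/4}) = {-5/7, -9/61, 7/37, 59/8, 81/4}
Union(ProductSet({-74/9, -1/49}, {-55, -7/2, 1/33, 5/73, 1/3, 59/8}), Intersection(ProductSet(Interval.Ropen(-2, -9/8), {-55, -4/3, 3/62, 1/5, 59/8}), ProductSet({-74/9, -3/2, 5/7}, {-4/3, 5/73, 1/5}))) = Union(ProductSet({-3/2}, {-4/3, 1/5}), ProductSet({-74/9, -1/49}, {-55, -7/2, 1/33, 5/73, 1/3, 59/8}))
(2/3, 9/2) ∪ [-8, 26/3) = [-8, 26/3)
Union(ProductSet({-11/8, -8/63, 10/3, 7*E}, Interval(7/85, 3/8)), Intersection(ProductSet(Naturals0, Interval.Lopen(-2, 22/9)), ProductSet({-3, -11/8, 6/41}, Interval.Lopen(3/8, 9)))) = ProductSet({-11/8, -8/63, 10/3, 7*E}, Interval(7/85, 3/8))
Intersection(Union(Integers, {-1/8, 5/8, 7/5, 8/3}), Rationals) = Union({-1/8, 5/8, 7/5, 8/3}, Integers)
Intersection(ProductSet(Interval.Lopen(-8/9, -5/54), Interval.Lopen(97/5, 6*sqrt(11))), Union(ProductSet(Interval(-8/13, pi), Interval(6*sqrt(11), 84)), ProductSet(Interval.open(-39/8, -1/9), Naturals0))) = ProductSet(Interval(-8/13, -5/54), {6*sqrt(11)})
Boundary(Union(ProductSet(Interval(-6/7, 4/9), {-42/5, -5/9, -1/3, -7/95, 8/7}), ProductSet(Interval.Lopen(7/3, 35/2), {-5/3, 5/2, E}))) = Union(ProductSet(Interval(-6/7, 4/9), {-42/5, -5/9, -1/3, -7/95, 8/7}), ProductSet(Interval(7/3, 35/2), {-5/3, 5/2, E}))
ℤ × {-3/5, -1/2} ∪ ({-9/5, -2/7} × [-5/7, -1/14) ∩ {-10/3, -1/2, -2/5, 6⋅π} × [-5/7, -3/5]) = ℤ × {-3/5, -1/2}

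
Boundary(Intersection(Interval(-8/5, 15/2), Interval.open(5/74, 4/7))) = {5/74, 4/7}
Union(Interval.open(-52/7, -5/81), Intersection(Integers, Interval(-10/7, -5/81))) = Union(Interval.open(-52/7, -5/81), Range(-1, 0, 1))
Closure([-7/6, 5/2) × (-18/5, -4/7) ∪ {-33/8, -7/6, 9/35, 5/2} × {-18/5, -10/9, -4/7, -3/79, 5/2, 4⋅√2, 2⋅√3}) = ({-7/6, 5/2} × [-18/5, -4/7]) ∪ ([-7/6, 5/2] × {-18/5, -4/7}) ∪ ([-7/6, 5/2) × (-18/5, -4/7)) ∪ ({-33/8, -7/6, 9/35, 5/2} × {-18/5, -10/9, -4/7, -3/79, 5/2, 4⋅√2, 2⋅√3})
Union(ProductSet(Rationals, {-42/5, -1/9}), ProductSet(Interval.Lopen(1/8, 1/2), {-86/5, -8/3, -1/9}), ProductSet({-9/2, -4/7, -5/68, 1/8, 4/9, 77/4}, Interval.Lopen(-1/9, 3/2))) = Union(ProductSet({-9/2, -4/7, -5/68, 1/8, 4/9, 77/4}, Interval.Lopen(-1/9, 3/2)), ProductSet(Interval.Lopen(1/8, 1/2), {-86/5, -8/3, -1/9}), ProductSet(Rationals, {-42/5, -1/9}))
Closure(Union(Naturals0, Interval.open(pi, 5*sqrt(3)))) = Union(Complement(Naturals0, Interval.open(pi, 5*sqrt(3))), Interval(pi, 5*sqrt(3)), Naturals0)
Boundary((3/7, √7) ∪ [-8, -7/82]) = {-8, -7/82, 3/7, √7}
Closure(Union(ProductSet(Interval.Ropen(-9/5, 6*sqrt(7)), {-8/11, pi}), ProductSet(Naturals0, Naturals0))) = Union(ProductSet(Interval(-9/5, 6*sqrt(7)), {-8/11, pi}), ProductSet(Naturals0, Naturals0))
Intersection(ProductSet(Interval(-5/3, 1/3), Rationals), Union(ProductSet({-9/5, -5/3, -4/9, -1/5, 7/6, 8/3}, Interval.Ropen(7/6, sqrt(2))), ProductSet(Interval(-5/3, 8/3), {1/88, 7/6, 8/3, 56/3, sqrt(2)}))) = Union(ProductSet({-5/3, -4/9, -1/5}, Intersection(Interval.Ropen(7/6, sqrt(2)), Rationals)), ProductSet(Interval(-5/3, 1/3), {1/88, 7/6, 8/3, 56/3}))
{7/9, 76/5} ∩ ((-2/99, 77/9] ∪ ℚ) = {7/9, 76/5}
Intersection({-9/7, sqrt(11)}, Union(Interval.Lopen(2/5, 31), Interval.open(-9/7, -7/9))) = {sqrt(11)}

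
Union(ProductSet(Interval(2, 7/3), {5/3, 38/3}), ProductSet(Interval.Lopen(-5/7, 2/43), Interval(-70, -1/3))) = Union(ProductSet(Interval.Lopen(-5/7, 2/43), Interval(-70, -1/3)), ProductSet(Interval(2, 7/3), {5/3, 38/3}))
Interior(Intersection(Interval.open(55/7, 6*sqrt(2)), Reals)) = Interval.open(55/7, 6*sqrt(2))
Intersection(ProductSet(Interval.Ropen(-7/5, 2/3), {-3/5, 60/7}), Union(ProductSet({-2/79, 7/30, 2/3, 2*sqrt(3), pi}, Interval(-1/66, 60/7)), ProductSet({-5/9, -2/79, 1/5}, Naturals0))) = ProductSet({-2/79, 7/30}, {60/7})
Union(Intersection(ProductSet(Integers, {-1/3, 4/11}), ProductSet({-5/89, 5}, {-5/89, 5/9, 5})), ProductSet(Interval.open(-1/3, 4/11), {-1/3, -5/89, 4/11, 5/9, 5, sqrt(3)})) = ProductSet(Interval.open(-1/3, 4/11), {-1/3, -5/89, 4/11, 5/9, 5, sqrt(3)})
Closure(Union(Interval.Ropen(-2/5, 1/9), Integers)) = Union(Integers, Interval(-2/5, 1/9))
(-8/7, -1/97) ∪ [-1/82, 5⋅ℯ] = (-8/7, 5⋅ℯ]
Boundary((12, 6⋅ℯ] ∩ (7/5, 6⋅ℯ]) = {12, 6⋅ℯ}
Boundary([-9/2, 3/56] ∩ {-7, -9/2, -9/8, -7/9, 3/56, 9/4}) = {-9/2, -9/8, -7/9, 3/56}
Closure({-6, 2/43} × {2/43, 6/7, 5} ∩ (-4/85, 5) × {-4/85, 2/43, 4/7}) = {2/43} × {2/43}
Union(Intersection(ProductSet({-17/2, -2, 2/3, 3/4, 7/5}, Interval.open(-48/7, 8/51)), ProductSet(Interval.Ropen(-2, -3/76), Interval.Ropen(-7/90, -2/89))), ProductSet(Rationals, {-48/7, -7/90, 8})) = Union(ProductSet({-2}, Interval.Ropen(-7/90, -2/89)), ProductSet(Rationals, {-48/7, -7/90, 8}))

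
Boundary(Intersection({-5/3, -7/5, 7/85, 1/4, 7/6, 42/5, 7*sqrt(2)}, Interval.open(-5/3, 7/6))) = {-7/5, 7/85, 1/4}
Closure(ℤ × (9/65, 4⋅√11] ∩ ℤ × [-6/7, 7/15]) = ℤ × [9/65, 7/15]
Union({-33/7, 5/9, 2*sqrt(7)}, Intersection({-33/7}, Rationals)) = {-33/7, 5/9, 2*sqrt(7)}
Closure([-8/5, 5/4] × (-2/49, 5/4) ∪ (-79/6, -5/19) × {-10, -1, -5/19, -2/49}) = ([-79/6, -5/19] × {-10, -1, -5/19, -2/49}) ∪ ([-8/5, 5/4] × [-2/49, 5/4])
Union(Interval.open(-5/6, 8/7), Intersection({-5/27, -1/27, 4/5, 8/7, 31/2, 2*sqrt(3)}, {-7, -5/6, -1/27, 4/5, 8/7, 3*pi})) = Interval.Lopen(-5/6, 8/7)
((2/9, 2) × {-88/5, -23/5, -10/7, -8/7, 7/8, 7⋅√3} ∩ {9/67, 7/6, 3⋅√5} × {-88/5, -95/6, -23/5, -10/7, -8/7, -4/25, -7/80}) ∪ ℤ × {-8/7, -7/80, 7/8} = (ℤ × {-8/7, -7/80, 7/8}) ∪ ({7/6} × {-88/5, -23/5, -10/7, -8/7})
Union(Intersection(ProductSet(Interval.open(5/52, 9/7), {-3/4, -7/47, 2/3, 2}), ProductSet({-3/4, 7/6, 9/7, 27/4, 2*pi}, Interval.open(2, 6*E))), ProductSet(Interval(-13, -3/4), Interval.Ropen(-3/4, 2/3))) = ProductSet(Interval(-13, -3/4), Interval.Ropen(-3/4, 2/3))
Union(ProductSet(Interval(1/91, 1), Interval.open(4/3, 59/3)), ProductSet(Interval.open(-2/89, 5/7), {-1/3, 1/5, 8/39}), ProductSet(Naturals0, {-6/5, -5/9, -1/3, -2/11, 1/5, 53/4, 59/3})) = Union(ProductSet(Interval.open(-2/89, 5/7), {-1/3, 1/5, 8/39}), ProductSet(Interval(1/91, 1), Interval.open(4/3, 59/3)), ProductSet(Naturals0, {-6/5, -5/9, -1/3, -2/11, 1/5, 53/4, 59/3}))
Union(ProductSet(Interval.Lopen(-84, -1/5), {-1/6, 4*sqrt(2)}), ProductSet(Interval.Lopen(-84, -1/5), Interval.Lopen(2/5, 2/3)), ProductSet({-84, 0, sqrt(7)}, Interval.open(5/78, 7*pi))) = Union(ProductSet({-84, 0, sqrt(7)}, Interval.open(5/78, 7*pi)), ProductSet(Interval.Lopen(-84, -1/5), Union({-1/6, 4*sqrt(2)}, Interval.Lopen(2/5, 2/3))))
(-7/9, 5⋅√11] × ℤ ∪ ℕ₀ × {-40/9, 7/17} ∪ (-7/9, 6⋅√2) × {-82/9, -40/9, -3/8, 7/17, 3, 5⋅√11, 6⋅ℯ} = (ℕ₀ × {-40/9, 7/17}) ∪ ((-7/9, 5⋅√11] × ℤ) ∪ ((-7/9, 6⋅√2) × {-82/9, -40/9, -3/8, 7/17, 3, 5⋅√11, 6⋅ℯ})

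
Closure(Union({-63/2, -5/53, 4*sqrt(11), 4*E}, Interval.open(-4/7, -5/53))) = Union({-63/2, 4*sqrt(11), 4*E}, Interval(-4/7, -5/53))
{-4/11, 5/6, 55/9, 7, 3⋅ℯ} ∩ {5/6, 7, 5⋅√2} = {5/6, 7}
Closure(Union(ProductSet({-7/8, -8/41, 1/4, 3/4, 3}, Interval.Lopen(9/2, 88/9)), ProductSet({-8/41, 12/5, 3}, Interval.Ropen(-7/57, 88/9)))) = Union(ProductSet({-8/41, 12/5, 3}, Interval(-7/57, 88/9)), ProductSet({-7/8, -8/41, 1/4, 3/4, 3}, Interval(9/2, 88/9)))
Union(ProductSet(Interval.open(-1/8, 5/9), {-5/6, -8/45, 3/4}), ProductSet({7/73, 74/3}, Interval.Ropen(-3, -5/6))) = Union(ProductSet({7/73, 74/3}, Interval.Ropen(-3, -5/6)), ProductSet(Interval.open(-1/8, 5/9), {-5/6, -8/45, 3/4}))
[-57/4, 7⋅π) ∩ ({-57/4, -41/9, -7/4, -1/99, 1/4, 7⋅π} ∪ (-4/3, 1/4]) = {-57/4, -41/9, -7/4} ∪ (-4/3, 1/4]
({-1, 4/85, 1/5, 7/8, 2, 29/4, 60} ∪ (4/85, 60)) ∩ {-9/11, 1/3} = {1/3}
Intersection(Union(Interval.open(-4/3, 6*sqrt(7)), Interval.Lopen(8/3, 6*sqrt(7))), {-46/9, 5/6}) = {5/6}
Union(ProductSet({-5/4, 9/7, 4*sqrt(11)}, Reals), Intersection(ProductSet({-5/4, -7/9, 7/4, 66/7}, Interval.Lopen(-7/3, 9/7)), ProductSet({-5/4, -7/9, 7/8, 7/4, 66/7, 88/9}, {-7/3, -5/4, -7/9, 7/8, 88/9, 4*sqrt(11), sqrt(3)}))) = Union(ProductSet({-5/4, 9/7, 4*sqrt(11)}, Reals), ProductSet({-5/4, -7/9, 7/4, 66/7}, {-5/4, -7/9, 7/8}))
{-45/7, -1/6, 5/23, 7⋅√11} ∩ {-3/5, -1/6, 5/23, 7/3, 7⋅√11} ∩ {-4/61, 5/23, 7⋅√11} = {5/23, 7⋅√11}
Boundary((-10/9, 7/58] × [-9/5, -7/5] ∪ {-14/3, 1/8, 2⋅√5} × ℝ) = ({-10/9, 7/58} × [-9/5, -7/5]) ∪ ([-10/9, 7/58] × {-9/5, -7/5}) ∪ ({-14/3, 1/8, 2⋅√5} × ℝ)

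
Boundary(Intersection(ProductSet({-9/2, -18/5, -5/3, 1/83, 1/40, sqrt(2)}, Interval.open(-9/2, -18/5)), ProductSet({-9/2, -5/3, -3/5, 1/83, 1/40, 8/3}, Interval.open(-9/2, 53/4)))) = ProductSet({-9/2, -5/3, 1/83, 1/40}, Interval(-9/2, -18/5))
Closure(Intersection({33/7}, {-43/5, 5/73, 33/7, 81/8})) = {33/7}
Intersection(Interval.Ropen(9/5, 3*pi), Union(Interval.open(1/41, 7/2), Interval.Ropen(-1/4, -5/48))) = Interval.Ropen(9/5, 7/2)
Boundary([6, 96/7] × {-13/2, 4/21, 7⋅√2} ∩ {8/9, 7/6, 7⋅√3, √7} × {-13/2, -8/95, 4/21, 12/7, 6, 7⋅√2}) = {7⋅√3} × {-13/2, 4/21, 7⋅√2}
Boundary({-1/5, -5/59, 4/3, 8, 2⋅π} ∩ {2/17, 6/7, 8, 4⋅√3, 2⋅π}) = {8, 2⋅π}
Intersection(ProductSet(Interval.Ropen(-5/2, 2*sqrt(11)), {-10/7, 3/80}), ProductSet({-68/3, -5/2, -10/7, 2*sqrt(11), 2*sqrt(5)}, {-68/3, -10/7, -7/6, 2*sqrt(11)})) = ProductSet({-5/2, -10/7, 2*sqrt(5)}, {-10/7})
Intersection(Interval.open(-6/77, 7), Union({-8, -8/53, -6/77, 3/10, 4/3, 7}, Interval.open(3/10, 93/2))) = Interval.Ropen(3/10, 7)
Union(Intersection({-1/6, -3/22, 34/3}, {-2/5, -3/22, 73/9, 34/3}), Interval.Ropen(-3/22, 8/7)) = Union({34/3}, Interval.Ropen(-3/22, 8/7))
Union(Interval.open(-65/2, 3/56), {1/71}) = Interval.open(-65/2, 3/56)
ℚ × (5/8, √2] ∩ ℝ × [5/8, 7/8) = ℚ × (5/8, 7/8)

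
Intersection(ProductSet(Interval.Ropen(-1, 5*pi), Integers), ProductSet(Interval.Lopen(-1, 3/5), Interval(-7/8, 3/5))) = ProductSet(Interval.Lopen(-1, 3/5), Range(0, 1, 1))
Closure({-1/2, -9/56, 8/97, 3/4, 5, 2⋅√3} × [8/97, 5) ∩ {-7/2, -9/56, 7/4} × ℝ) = {-9/56} × [8/97, 5]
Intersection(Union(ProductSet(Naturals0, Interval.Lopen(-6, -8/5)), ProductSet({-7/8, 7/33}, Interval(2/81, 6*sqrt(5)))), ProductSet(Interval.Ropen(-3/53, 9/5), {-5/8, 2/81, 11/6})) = ProductSet({7/33}, {2/81, 11/6})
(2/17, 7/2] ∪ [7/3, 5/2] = (2/17, 7/2]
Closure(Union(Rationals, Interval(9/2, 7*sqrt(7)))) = Union(Interval(-oo, oo), Rationals)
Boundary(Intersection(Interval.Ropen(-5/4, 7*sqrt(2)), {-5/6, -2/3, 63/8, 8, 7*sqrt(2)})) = {-5/6, -2/3, 63/8, 8}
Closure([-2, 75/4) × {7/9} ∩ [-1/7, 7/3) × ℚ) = [-1/7, 7/3] × {7/9}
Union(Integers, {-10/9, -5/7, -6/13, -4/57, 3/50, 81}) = Union({-10/9, -5/7, -6/13, -4/57, 3/50}, Integers)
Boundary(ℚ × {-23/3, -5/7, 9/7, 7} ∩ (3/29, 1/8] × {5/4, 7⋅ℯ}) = ∅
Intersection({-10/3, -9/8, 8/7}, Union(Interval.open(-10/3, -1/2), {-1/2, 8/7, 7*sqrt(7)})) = {-9/8, 8/7}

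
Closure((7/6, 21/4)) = [7/6, 21/4]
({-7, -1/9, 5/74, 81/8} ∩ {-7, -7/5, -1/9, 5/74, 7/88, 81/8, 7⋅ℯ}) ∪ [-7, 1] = [-7, 1] ∪ {81/8}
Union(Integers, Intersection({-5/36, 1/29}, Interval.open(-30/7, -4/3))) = Integers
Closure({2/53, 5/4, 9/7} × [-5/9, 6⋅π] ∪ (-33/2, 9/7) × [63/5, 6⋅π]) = ({2/53, 5/4, 9/7} × [-5/9, 6⋅π]) ∪ ([-33/2, 9/7] × [63/5, 6⋅π])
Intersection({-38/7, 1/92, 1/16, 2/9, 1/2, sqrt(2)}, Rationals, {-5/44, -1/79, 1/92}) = {1/92}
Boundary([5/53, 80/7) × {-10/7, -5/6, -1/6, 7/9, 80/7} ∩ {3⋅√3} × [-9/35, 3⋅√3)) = {3⋅√3} × {-1/6, 7/9}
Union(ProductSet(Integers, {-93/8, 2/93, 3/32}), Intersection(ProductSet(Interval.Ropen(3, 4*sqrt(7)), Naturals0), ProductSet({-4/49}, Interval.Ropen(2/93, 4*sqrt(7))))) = ProductSet(Integers, {-93/8, 2/93, 3/32})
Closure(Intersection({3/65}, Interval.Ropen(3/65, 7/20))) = {3/65}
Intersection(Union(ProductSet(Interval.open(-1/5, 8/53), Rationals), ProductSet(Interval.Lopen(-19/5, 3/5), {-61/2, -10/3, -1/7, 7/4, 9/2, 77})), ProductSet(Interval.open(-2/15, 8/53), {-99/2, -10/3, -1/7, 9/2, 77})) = ProductSet(Interval.open(-2/15, 8/53), {-99/2, -10/3, -1/7, 9/2, 77})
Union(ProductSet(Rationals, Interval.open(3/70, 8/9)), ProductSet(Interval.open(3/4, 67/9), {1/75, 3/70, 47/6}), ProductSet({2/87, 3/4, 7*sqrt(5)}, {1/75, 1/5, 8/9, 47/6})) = Union(ProductSet({2/87, 3/4, 7*sqrt(5)}, {1/75, 1/5, 8/9, 47/6}), ProductSet(Interval.open(3/4, 67/9), {1/75, 3/70, 47/6}), ProductSet(Rationals, Interval.open(3/70, 8/9)))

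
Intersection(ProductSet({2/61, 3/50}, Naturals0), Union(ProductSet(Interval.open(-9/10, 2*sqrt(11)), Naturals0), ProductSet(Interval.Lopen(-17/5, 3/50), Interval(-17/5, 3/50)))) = ProductSet({2/61, 3/50}, Naturals0)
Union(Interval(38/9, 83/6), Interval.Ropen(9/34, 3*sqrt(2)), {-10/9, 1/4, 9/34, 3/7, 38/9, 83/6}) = Union({-10/9, 1/4}, Interval(9/34, 83/6))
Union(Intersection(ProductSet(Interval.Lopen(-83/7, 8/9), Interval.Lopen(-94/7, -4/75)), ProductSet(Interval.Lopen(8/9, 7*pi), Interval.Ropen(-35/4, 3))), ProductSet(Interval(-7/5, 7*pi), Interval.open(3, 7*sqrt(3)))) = ProductSet(Interval(-7/5, 7*pi), Interval.open(3, 7*sqrt(3)))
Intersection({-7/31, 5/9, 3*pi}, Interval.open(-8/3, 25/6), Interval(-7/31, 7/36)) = {-7/31}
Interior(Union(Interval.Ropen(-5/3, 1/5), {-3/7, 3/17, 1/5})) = Interval.open(-5/3, 1/5)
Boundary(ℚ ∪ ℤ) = ℝ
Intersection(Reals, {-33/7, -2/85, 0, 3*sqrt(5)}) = {-33/7, -2/85, 0, 3*sqrt(5)}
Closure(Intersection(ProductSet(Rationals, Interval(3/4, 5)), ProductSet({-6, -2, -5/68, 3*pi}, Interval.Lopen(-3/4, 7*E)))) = ProductSet({-6, -2, -5/68}, Interval(3/4, 5))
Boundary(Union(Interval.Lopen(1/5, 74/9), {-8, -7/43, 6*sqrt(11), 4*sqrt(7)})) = {-8, -7/43, 1/5, 74/9, 6*sqrt(11), 4*sqrt(7)}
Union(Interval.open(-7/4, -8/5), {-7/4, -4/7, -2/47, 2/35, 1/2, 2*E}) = Union({-4/7, -2/47, 2/35, 1/2, 2*E}, Interval.Ropen(-7/4, -8/5))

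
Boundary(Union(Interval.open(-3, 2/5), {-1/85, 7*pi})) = {-3, 2/5, 7*pi}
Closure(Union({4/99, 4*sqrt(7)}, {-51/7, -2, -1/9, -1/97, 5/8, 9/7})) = {-51/7, -2, -1/9, -1/97, 4/99, 5/8, 9/7, 4*sqrt(7)}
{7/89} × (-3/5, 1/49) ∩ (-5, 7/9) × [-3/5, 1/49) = {7/89} × (-3/5, 1/49)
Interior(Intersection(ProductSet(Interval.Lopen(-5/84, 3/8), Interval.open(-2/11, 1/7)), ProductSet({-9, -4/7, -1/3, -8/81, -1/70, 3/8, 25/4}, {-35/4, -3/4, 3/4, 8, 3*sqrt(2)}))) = EmptySet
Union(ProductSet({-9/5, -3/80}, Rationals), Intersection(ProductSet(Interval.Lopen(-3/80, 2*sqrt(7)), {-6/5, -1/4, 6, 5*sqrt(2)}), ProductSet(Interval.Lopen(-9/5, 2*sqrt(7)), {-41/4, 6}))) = Union(ProductSet({-9/5, -3/80}, Rationals), ProductSet(Interval.Lopen(-3/80, 2*sqrt(7)), {6}))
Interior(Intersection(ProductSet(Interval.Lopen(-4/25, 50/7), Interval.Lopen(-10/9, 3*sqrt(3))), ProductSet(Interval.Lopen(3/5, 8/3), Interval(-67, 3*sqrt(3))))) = ProductSet(Interval.open(3/5, 8/3), Interval.open(-10/9, 3*sqrt(3)))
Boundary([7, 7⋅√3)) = {7, 7⋅√3}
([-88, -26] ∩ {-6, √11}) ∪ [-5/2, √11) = [-5/2, √11)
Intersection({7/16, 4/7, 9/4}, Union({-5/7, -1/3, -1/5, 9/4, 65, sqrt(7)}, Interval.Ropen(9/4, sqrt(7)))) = {9/4}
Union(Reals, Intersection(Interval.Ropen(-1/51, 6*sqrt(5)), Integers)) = Union(Range(0, 14, 1), Reals)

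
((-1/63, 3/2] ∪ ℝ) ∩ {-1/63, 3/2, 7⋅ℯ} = {-1/63, 3/2, 7⋅ℯ}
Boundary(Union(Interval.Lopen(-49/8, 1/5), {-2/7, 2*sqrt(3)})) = {-49/8, 1/5, 2*sqrt(3)}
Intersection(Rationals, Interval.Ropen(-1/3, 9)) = Intersection(Interval.Ropen(-1/3, 9), Rationals)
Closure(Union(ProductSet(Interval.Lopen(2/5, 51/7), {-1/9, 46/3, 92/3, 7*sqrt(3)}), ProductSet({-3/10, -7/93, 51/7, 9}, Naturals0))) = Union(ProductSet({-3/10, -7/93, 51/7, 9}, Naturals0), ProductSet(Interval(2/5, 51/7), {-1/9, 46/3, 92/3, 7*sqrt(3)}))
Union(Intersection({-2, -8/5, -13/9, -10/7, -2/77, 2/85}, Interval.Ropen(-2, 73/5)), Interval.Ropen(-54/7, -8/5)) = Union({-13/9, -10/7, -2/77, 2/85}, Interval(-54/7, -8/5))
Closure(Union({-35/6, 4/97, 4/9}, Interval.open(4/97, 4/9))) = Union({-35/6}, Interval(4/97, 4/9))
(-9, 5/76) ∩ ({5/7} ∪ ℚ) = ℚ ∩ (-9, 5/76)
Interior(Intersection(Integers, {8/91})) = EmptySet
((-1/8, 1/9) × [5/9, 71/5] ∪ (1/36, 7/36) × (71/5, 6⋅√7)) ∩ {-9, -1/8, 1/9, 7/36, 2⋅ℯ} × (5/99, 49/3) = {1/9} × (71/5, 6⋅√7)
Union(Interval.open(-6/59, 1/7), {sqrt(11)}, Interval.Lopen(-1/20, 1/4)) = Union({sqrt(11)}, Interval.Lopen(-6/59, 1/4))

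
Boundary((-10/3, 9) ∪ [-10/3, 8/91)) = {-10/3, 9}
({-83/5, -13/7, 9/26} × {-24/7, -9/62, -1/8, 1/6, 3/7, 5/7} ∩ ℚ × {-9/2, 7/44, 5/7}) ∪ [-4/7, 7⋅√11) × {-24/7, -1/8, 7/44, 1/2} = ({-83/5, -13/7, 9/26} × {5/7}) ∪ ([-4/7, 7⋅√11) × {-24/7, -1/8, 7/44, 1/2})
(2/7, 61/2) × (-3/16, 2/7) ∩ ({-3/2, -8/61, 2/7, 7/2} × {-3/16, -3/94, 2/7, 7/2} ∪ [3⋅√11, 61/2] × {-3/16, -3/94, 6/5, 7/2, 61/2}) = ({7/2} ∪ [3⋅√11, 61/2)) × {-3/94}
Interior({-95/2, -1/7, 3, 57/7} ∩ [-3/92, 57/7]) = ∅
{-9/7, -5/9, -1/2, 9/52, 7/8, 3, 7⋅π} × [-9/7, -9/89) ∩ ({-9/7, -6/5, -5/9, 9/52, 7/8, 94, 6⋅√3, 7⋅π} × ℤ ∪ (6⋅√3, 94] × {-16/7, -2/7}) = ({7⋅π} × {-2/7}) ∪ ({-9/7, -5/9, 9/52, 7/8, 7⋅π} × {-1})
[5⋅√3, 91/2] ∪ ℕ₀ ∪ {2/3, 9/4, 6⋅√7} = ℕ₀ ∪ {2/3, 9/4} ∪ [5⋅√3, 91/2]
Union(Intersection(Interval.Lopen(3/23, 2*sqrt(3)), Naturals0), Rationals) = Union(Range(1, 4, 1), Rationals)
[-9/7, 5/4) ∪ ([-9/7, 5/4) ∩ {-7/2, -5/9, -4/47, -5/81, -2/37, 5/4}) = [-9/7, 5/4)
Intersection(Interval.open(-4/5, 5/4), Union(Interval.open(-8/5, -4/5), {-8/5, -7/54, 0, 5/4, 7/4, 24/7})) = {-7/54, 0}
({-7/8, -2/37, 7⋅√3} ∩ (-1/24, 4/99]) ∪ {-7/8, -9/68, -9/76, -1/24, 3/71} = {-7/8, -9/68, -9/76, -1/24, 3/71}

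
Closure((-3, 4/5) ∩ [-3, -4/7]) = [-3, -4/7]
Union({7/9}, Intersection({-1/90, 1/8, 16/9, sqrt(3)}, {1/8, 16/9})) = {1/8, 7/9, 16/9}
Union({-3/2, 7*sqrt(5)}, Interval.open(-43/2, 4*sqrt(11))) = Union({7*sqrt(5)}, Interval.open(-43/2, 4*sqrt(11)))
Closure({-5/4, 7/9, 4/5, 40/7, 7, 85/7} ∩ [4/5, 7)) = {4/5, 40/7}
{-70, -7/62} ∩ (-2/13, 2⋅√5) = {-7/62}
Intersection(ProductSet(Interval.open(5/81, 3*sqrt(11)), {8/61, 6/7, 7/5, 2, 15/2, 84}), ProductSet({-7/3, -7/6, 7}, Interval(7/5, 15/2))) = ProductSet({7}, {7/5, 2, 15/2})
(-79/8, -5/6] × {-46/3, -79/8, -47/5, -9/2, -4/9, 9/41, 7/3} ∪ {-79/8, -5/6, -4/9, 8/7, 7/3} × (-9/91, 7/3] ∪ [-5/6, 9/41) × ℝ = ([-5/6, 9/41) × ℝ) ∪ ({-79/8, -5/6, -4/9, 8/7, 7/3} × (-9/91, 7/3]) ∪ ((-79/8, -5/6] × {-46/3, -79/8, -47/5, -9/2, -4/9, 9/41, 7/3})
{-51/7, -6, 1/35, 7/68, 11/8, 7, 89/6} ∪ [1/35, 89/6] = {-51/7, -6} ∪ [1/35, 89/6]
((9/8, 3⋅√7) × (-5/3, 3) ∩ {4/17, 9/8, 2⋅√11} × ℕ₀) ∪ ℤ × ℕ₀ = (ℤ × ℕ₀) ∪ ({2⋅√11} × {0, 1, 2})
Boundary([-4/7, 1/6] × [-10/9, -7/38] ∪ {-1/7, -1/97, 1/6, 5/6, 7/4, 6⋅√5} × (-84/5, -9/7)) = ({-4/7, 1/6} × [-10/9, -7/38]) ∪ ([-4/7, 1/6] × {-10/9, -7/38}) ∪ ({-1/7, -1/97, 1/6, 5/6, 7/4, 6⋅√5} × [-84/5, -9/7])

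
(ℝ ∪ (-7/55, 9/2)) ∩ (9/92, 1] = (9/92, 1]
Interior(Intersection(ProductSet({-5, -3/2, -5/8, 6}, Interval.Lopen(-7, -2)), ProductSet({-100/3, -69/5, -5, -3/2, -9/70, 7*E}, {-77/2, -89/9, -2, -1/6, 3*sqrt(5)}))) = EmptySet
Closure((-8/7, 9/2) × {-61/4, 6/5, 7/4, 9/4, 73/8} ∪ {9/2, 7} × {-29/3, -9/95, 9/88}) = ({9/2, 7} × {-29/3, -9/95, 9/88}) ∪ ([-8/7, 9/2] × {-61/4, 6/5, 7/4, 9/4, 73/8})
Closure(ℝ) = ℝ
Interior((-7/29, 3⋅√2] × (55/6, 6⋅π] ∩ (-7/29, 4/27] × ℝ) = (-7/29, 4/27) × (55/6, 6⋅π)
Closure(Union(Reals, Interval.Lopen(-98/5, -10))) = Interval(-oo, oo)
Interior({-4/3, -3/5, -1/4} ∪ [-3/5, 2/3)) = (-3/5, 2/3)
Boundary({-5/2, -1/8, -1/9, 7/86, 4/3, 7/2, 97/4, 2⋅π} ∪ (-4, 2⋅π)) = {-4, 97/4, 2⋅π}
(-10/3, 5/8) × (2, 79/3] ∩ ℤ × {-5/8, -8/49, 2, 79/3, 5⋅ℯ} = {-3, -2, -1, 0} × {79/3, 5⋅ℯ}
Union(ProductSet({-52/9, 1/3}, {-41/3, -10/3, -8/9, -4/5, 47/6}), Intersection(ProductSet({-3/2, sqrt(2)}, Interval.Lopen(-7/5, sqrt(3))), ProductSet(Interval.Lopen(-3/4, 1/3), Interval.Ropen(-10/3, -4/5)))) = ProductSet({-52/9, 1/3}, {-41/3, -10/3, -8/9, -4/5, 47/6})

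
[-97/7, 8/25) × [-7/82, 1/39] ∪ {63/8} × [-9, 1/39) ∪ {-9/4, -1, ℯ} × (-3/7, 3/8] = ({63/8} × [-9, 1/39)) ∪ ({-9/4, -1, ℯ} × (-3/7, 3/8]) ∪ ([-97/7, 8/25) × [-7/82, 1/39])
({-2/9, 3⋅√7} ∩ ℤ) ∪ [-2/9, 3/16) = [-2/9, 3/16)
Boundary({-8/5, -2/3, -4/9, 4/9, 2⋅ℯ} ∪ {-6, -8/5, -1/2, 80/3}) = {-6, -8/5, -2/3, -1/2, -4/9, 4/9, 80/3, 2⋅ℯ}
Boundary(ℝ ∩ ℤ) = ℤ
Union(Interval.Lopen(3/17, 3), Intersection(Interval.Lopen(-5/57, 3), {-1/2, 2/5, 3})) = Interval.Lopen(3/17, 3)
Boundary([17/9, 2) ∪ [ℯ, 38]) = {17/9, 2, 38, ℯ}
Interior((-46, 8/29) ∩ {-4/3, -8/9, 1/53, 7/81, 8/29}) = ∅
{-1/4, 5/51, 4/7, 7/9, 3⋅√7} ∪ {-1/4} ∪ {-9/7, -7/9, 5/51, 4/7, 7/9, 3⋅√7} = {-9/7, -7/9, -1/4, 5/51, 4/7, 7/9, 3⋅√7}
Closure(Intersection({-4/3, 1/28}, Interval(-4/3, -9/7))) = {-4/3}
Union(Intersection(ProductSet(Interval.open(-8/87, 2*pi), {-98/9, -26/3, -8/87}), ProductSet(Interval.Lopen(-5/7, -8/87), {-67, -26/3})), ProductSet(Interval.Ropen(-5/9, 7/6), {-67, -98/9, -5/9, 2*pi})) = ProductSet(Interval.Ropen(-5/9, 7/6), {-67, -98/9, -5/9, 2*pi})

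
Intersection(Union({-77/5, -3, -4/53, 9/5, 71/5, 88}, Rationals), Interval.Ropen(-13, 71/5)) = Intersection(Interval.Ropen(-13, 71/5), Rationals)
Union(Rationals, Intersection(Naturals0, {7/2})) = Rationals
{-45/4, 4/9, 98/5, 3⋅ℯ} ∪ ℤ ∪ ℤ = ℤ ∪ {-45/4, 4/9, 98/5, 3⋅ℯ}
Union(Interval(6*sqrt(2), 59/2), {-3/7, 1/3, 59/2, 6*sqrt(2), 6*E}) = Union({-3/7, 1/3}, Interval(6*sqrt(2), 59/2))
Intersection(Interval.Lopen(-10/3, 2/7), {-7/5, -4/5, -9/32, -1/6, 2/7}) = {-7/5, -4/5, -9/32, -1/6, 2/7}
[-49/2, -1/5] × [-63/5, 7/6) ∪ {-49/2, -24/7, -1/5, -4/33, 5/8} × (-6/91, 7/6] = ([-49/2, -1/5] × [-63/5, 7/6)) ∪ ({-49/2, -24/7, -1/5, -4/33, 5/8} × (-6/91, 7/6])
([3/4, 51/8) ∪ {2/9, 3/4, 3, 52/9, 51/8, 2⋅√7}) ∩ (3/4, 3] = (3/4, 3]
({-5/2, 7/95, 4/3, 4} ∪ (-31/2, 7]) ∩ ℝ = (-31/2, 7]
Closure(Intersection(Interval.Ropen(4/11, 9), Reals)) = Interval(4/11, 9)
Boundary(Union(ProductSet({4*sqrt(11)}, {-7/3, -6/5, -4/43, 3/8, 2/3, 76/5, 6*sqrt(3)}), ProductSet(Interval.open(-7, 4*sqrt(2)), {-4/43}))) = Union(ProductSet({4*sqrt(11)}, {-7/3, -6/5, -4/43, 3/8, 2/3, 76/5, 6*sqrt(3)}), ProductSet(Interval(-7, 4*sqrt(2)), {-4/43}))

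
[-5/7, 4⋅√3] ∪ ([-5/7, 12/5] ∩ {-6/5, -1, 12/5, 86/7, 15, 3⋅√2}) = [-5/7, 4⋅√3]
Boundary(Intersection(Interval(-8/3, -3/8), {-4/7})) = {-4/7}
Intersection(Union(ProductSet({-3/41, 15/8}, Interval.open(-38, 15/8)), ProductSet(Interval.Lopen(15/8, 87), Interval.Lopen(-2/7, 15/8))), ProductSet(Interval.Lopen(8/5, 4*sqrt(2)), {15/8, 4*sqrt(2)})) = ProductSet(Interval.Lopen(15/8, 4*sqrt(2)), {15/8})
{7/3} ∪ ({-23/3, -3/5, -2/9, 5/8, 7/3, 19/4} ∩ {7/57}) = {7/3}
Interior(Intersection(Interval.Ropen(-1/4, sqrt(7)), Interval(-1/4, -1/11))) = Interval.open(-1/4, -1/11)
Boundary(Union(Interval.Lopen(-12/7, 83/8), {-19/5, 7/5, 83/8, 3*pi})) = {-19/5, -12/7, 83/8}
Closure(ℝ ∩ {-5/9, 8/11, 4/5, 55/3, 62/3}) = {-5/9, 8/11, 4/5, 55/3, 62/3}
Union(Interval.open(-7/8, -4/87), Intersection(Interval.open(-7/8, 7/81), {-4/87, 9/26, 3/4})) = Interval.Lopen(-7/8, -4/87)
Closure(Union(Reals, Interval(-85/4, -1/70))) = Interval(-oo, oo)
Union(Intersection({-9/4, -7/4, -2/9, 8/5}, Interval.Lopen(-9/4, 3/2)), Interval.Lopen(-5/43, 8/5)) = Union({-7/4, -2/9}, Interval.Lopen(-5/43, 8/5))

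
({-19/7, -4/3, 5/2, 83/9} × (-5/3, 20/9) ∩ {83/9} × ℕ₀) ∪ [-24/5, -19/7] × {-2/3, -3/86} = ({83/9} × {0, 1, 2}) ∪ ([-24/5, -19/7] × {-2/3, -3/86})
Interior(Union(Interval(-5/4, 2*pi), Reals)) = Interval(-oo, oo)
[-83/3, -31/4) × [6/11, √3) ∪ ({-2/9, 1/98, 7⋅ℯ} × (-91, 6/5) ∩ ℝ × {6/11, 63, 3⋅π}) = ({-2/9, 1/98, 7⋅ℯ} × {6/11}) ∪ ([-83/3, -31/4) × [6/11, √3))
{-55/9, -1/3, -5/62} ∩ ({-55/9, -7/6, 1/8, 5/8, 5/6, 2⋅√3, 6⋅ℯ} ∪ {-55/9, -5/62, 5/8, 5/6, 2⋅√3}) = {-55/9, -5/62}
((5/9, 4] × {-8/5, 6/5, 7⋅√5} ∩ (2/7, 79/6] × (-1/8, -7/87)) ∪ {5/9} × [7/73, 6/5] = {5/9} × [7/73, 6/5]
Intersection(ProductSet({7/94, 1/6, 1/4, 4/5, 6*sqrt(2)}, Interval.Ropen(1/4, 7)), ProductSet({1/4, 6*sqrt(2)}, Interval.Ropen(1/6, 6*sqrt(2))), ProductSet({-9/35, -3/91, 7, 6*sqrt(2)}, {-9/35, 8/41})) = EmptySet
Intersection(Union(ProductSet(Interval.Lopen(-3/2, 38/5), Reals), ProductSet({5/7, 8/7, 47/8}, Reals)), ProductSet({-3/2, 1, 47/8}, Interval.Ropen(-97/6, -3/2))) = ProductSet({1, 47/8}, Interval.Ropen(-97/6, -3/2))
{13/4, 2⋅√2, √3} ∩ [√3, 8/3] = {√3}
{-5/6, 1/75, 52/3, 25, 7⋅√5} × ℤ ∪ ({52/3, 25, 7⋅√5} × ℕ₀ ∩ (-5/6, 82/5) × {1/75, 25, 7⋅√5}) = {-5/6, 1/75, 52/3, 25, 7⋅√5} × ℤ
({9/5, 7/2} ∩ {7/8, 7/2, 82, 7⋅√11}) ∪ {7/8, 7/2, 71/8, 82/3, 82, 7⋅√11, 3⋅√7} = {7/8, 7/2, 71/8, 82/3, 82, 7⋅√11, 3⋅√7}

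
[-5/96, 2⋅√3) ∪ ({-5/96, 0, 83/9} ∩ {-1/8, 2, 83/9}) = [-5/96, 2⋅√3) ∪ {83/9}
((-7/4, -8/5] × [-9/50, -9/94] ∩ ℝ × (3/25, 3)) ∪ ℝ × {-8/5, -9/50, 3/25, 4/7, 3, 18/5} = ℝ × {-8/5, -9/50, 3/25, 4/7, 3, 18/5}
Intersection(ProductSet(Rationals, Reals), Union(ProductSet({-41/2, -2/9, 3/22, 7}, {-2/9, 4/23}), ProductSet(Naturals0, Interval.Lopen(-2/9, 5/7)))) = Union(ProductSet({-41/2, -2/9, 3/22, 7}, {-2/9, 4/23}), ProductSet(Naturals0, Interval.Lopen(-2/9, 5/7)))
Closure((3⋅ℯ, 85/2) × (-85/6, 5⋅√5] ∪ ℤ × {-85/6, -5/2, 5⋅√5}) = (ℤ × {-85/6, -5/2, 5⋅√5}) ∪ ({85/2, 3⋅ℯ} × [-85/6, 5⋅√5]) ∪ ((3⋅ℯ, 85/2) × (-85/6, 5⋅√5]) ∪ ((ℤ ∪ [3⋅ℯ, 85/2]) × {-85/6, 5⋅√5})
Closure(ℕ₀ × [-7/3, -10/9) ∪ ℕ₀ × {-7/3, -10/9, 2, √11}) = ℕ₀ × ([-7/3, -10/9] ∪ {2, √11})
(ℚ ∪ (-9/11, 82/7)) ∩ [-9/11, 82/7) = [-9/11, 82/7) ∪ (ℚ ∩ [-9/11, 82/7))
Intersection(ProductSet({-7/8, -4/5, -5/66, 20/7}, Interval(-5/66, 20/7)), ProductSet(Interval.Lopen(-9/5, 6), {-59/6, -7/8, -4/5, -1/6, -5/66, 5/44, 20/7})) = ProductSet({-7/8, -4/5, -5/66, 20/7}, {-5/66, 5/44, 20/7})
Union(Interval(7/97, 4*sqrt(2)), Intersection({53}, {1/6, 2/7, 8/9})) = Interval(7/97, 4*sqrt(2))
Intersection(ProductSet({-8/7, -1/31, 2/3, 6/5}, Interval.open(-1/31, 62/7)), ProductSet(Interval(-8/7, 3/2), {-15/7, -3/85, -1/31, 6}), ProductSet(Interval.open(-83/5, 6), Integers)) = ProductSet({-8/7, -1/31, 2/3, 6/5}, {6})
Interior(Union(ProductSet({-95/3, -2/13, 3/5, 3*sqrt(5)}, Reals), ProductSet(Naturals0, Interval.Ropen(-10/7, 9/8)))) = EmptySet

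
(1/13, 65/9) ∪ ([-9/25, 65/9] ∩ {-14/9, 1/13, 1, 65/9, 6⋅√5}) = [1/13, 65/9]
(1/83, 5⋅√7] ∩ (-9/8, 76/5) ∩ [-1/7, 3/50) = (1/83, 3/50)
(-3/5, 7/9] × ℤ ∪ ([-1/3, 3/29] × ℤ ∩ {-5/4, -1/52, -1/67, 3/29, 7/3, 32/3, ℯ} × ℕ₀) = (-3/5, 7/9] × ℤ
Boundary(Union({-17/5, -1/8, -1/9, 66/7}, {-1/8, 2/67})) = {-17/5, -1/8, -1/9, 2/67, 66/7}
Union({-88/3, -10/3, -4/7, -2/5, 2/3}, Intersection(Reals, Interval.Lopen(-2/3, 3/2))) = Union({-88/3, -10/3}, Interval.Lopen(-2/3, 3/2))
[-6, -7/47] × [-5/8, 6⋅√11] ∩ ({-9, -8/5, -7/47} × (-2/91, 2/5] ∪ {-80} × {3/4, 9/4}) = {-8/5, -7/47} × (-2/91, 2/5]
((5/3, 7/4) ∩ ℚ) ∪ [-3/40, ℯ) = [-3/40, ℯ) ∪ (ℚ ∩ (5/3, 7/4))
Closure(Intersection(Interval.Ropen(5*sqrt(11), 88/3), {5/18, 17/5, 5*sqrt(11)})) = {5*sqrt(11)}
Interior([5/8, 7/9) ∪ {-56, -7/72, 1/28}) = (5/8, 7/9)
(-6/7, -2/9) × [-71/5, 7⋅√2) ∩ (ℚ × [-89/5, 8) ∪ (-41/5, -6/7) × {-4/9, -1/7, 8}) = (ℚ ∩ (-6/7, -2/9)) × [-71/5, 8)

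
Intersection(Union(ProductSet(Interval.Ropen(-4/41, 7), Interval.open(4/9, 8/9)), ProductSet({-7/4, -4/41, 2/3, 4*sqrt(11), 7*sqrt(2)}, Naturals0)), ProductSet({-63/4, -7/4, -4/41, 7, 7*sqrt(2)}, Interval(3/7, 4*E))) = Union(ProductSet({-4/41}, Interval.open(4/9, 8/9)), ProductSet({-7/4, -4/41, 7*sqrt(2)}, Range(1, 11, 1)))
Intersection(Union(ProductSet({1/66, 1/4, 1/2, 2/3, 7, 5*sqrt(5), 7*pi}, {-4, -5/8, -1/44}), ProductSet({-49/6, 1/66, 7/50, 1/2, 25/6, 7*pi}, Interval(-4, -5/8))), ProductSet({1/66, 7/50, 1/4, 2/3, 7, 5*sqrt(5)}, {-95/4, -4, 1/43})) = ProductSet({1/66, 7/50, 1/4, 2/3, 7, 5*sqrt(5)}, {-4})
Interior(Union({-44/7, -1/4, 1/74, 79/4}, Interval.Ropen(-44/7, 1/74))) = Interval.open(-44/7, 1/74)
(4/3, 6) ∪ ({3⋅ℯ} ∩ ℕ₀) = (4/3, 6)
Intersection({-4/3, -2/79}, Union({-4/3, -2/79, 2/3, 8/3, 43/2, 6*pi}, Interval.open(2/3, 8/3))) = {-4/3, -2/79}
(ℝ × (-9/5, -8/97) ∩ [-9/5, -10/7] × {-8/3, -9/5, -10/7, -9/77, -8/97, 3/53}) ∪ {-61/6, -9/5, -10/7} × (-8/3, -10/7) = ([-9/5, -10/7] × {-10/7, -9/77}) ∪ ({-61/6, -9/5, -10/7} × (-8/3, -10/7))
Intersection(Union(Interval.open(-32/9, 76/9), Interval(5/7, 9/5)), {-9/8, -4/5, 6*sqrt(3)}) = {-9/8, -4/5}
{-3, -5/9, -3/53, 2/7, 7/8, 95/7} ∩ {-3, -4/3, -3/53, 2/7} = {-3, -3/53, 2/7}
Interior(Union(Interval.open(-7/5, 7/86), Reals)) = Interval(-oo, oo)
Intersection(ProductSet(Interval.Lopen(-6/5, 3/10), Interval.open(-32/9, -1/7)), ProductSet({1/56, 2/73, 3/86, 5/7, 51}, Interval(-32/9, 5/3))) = ProductSet({1/56, 2/73, 3/86}, Interval.open(-32/9, -1/7))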